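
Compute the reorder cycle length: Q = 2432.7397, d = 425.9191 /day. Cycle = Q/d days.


Cycle = 2432.7397 / 425.9191 = 5.7117

5.7117 days


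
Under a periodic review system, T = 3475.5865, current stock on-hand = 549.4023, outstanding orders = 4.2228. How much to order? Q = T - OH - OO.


Inventory position = OH + OO = 549.4023 + 4.2228 = 553.6251
Q = 3475.5865 - 553.6251 = 2921.9614

2921.9614 units


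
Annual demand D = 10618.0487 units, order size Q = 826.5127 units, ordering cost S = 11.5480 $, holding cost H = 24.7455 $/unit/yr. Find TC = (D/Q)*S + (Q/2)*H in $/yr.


Ordering cost = D*S/Q = 148.3549
Holding cost = Q*H/2 = 10226.2350
TC = 148.3549 + 10226.2350 = 10374.5899

10374.5899 $/yr


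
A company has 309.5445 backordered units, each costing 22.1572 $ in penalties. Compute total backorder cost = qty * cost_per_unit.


Total = 309.5445 * 22.1572 = 6858.6394

6858.6394 $


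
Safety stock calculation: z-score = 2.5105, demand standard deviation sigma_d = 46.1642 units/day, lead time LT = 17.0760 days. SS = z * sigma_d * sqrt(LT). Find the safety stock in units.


sqrt(LT) = sqrt(17.0760) = 4.1323
SS = 2.5105 * 46.1642 * 4.1323 = 478.9152

478.9152 units


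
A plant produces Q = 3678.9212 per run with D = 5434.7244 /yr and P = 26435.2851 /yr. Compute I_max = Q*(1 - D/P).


D/P = 0.2056
1 - D/P = 0.7944
I_max = 3678.9212 * 0.7944 = 2922.5865

2922.5865 units


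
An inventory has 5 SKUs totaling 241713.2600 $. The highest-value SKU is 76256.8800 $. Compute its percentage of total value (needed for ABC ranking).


Top item = 76256.8800
Total = 241713.2600
Percentage = 76256.8800 / 241713.2600 * 100 = 31.5485

31.5485%


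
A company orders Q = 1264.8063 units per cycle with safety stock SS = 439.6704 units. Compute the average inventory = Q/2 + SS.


Q/2 = 632.4031
Avg = 632.4031 + 439.6704 = 1072.0736

1072.0736 units


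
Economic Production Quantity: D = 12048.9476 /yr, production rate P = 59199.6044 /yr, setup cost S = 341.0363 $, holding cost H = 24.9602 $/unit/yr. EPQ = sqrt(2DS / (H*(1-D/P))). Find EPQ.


1 - D/P = 1 - 0.2035 = 0.7965
H*(1-D/P) = 19.8800
2DS = 8218257.0168
EPQ = sqrt(413392.6170) = 642.9562

642.9562 units


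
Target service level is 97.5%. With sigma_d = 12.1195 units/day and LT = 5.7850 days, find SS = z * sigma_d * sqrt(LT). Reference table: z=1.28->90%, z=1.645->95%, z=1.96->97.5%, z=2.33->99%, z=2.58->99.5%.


From the table, SL = 97.5% corresponds to z = 1.96
sqrt(LT) = sqrt(5.7850) = 2.4052
SS = 1.96 * 12.1195 * 2.4052 = 57.1337

57.1337 units


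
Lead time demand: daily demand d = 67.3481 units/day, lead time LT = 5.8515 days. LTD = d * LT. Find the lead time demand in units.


LTD = 67.3481 * 5.8515 = 394.0874

394.0874 units


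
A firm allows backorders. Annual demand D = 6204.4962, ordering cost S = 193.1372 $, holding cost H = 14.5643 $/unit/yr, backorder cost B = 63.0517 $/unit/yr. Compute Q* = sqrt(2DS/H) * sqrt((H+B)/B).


sqrt(2DS/H) = 405.6546
sqrt((H+B)/B) = 1.1095
Q* = 405.6546 * 1.1095 = 450.0737

450.0737 units


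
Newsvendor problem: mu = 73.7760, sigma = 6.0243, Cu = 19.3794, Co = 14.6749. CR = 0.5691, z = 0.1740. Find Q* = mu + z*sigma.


CR = Cu/(Cu+Co) = 19.3794/(19.3794+14.6749) = 0.5691
z = 0.1740
Q* = 73.7760 + 0.1740 * 6.0243 = 74.8242

74.8242 units


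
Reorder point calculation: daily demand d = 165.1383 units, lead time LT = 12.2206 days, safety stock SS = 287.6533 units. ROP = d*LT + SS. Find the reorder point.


d*LT = 165.1383 * 12.2206 = 2018.0891
ROP = 2018.0891 + 287.6533 = 2305.7424

2305.7424 units


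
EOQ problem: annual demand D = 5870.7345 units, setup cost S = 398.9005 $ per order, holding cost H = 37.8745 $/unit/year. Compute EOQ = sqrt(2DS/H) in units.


2*D*S = 2 * 5870.7345 * 398.9005 = 4683677.8548
2*D*S/H = 123663.0940
EOQ = sqrt(123663.0940) = 351.6576

351.6576 units


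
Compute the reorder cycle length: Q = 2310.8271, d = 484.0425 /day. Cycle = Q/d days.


Cycle = 2310.8271 / 484.0425 = 4.7740

4.7740 days


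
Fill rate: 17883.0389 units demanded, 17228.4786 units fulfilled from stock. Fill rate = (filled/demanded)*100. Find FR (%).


FR = 17228.4786 / 17883.0389 * 100 = 96.3398

96.3398%


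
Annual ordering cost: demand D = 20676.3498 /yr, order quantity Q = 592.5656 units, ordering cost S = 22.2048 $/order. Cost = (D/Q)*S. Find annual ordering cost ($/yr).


Number of orders = D/Q = 34.8929
Cost = 34.8929 * 22.2048 = 774.7905

774.7905 $/yr


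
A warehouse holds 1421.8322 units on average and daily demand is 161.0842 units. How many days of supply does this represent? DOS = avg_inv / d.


DOS = 1421.8322 / 161.0842 = 8.8266

8.8266 days


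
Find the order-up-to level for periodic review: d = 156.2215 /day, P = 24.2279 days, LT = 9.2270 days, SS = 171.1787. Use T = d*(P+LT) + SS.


P + LT = 33.4549
d*(P+LT) = 156.2215 * 33.4549 = 5226.3747
T = 5226.3747 + 171.1787 = 5397.5534

5397.5534 units


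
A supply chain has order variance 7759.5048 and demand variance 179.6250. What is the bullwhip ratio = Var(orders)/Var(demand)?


BW = 7759.5048 / 179.6250 = 43.1984

43.1984


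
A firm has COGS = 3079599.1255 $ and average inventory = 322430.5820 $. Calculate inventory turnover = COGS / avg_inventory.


Turnover = 3079599.1255 / 322430.5820 = 9.5512

9.5512


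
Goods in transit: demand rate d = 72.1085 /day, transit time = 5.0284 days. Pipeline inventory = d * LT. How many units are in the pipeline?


Pipeline = 72.1085 * 5.0284 = 362.5904

362.5904 units


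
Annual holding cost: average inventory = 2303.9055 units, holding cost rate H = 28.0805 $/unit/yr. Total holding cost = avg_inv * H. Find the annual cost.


Cost = 2303.9055 * 28.0805 = 64694.8184

64694.8184 $/yr


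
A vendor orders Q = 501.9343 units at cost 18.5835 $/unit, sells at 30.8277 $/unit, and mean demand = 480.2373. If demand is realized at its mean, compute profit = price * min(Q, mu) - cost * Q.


Sales at mu = min(501.9343, 480.2373) = 480.2373
Revenue = 30.8277 * 480.2373 = 14804.6114
Total cost = 18.5835 * 501.9343 = 9327.6961
Profit = 14804.6114 - 9327.6961 = 5476.9153

5476.9153 $


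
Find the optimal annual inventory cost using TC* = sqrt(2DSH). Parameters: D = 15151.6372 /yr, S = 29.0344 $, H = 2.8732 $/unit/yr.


2*D*S*H = 2527948.7896
TC* = sqrt(2527948.7896) = 1589.9524

1589.9524 $/yr


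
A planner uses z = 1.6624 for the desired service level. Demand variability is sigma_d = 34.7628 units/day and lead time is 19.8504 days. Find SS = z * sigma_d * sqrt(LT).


sqrt(LT) = sqrt(19.8504) = 4.4554
SS = 1.6624 * 34.7628 * 4.4554 = 257.4749

257.4749 units


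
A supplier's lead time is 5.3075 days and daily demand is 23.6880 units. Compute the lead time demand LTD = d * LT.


LTD = 23.6880 * 5.3075 = 125.7241

125.7241 units


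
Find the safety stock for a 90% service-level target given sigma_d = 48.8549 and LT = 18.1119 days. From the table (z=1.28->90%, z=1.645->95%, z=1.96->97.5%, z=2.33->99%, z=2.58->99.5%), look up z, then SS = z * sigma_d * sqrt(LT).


From the table, SL = 90% corresponds to z = 1.28
sqrt(LT) = sqrt(18.1119) = 4.2558
SS = 1.28 * 48.8549 * 4.2558 = 266.1338

266.1338 units


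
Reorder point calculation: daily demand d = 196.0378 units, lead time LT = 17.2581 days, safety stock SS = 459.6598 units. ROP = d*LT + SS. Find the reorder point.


d*LT = 196.0378 * 17.2581 = 3383.2400
ROP = 3383.2400 + 459.6598 = 3842.8998

3842.8998 units


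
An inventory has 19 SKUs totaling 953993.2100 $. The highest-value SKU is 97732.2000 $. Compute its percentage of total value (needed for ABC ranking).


Top item = 97732.2000
Total = 953993.2100
Percentage = 97732.2000 / 953993.2100 * 100 = 10.2445

10.2445%


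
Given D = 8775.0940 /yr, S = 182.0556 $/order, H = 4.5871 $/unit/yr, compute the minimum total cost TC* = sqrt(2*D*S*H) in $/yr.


2*D*S*H = 14656289.1106
TC* = sqrt(14656289.1106) = 3828.3533

3828.3533 $/yr


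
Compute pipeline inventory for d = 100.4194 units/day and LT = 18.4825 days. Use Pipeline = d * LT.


Pipeline = 100.4194 * 18.4825 = 1856.0016

1856.0016 units


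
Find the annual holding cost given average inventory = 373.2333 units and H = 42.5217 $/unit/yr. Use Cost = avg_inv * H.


Cost = 373.2333 * 42.5217 = 15870.5144

15870.5144 $/yr


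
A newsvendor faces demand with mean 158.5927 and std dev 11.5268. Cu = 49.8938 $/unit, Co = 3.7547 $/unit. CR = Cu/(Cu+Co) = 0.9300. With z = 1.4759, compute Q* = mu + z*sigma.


CR = Cu/(Cu+Co) = 49.8938/(49.8938+3.7547) = 0.9300
z = 1.4759
Q* = 158.5927 + 1.4759 * 11.5268 = 175.6051

175.6051 units


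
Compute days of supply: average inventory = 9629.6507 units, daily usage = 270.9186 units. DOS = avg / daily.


DOS = 9629.6507 / 270.9186 = 35.5444

35.5444 days


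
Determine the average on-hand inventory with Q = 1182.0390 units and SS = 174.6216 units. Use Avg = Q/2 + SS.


Q/2 = 591.0195
Avg = 591.0195 + 174.6216 = 765.6411

765.6411 units


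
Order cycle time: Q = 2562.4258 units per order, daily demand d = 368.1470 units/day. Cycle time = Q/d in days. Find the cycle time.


Cycle = 2562.4258 / 368.1470 = 6.9603

6.9603 days


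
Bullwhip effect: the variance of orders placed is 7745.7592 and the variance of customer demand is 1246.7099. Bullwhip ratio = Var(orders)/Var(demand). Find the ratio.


BW = 7745.7592 / 1246.7099 = 6.2130

6.2130


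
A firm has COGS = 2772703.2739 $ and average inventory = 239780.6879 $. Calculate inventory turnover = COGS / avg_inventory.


Turnover = 2772703.2739 / 239780.6879 = 11.5635

11.5635


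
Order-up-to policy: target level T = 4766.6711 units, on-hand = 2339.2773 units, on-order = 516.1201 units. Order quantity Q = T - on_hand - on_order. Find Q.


Inventory position = OH + OO = 2339.2773 + 516.1201 = 2855.3974
Q = 4766.6711 - 2855.3974 = 1911.2737

1911.2737 units


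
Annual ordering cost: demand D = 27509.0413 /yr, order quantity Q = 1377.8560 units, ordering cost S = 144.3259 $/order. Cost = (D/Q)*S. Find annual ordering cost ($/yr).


Number of orders = D/Q = 19.9651
Cost = 19.9651 * 144.3259 = 2881.4819

2881.4819 $/yr


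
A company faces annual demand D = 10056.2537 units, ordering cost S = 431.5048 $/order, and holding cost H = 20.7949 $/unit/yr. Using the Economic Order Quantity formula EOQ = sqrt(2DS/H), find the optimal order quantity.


2*D*S = 2 * 10056.2537 * 431.5048 = 8678643.4831
2*D*S/H = 417344.8049
EOQ = sqrt(417344.8049) = 646.0223

646.0223 units


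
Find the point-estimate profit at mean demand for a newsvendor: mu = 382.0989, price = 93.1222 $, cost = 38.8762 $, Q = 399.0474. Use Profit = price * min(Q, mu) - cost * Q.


Sales at mu = min(399.0474, 382.0989) = 382.0989
Revenue = 93.1222 * 382.0989 = 35581.8902
Total cost = 38.8762 * 399.0474 = 15513.4465
Profit = 35581.8902 - 15513.4465 = 20068.4437

20068.4437 $


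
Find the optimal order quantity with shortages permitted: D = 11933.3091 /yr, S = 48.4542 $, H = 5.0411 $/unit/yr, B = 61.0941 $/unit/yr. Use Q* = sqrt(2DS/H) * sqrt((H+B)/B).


sqrt(2DS/H) = 478.9592
sqrt((H+B)/B) = 1.0404
Q* = 478.9592 * 1.0404 = 498.3279

498.3279 units


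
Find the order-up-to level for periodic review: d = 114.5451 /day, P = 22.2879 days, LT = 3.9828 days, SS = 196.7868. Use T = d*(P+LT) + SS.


P + LT = 26.2707
d*(P+LT) = 114.5451 * 26.2707 = 3009.1800
T = 3009.1800 + 196.7868 = 3205.9668

3205.9668 units


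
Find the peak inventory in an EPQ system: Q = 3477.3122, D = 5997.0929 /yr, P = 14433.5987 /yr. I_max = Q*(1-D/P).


D/P = 0.4155
1 - D/P = 0.5845
I_max = 3477.3122 * 0.5845 = 2032.5052

2032.5052 units


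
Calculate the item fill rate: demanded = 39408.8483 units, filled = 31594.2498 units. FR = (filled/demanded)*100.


FR = 31594.2498 / 39408.8483 * 100 = 80.1704

80.1704%


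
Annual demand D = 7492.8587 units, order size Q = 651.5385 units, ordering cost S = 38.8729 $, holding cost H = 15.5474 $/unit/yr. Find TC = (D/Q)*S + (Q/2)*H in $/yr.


Ordering cost = D*S/Q = 447.0483
Holding cost = Q*H/2 = 5064.8648
TC = 447.0483 + 5064.8648 = 5511.9131

5511.9131 $/yr


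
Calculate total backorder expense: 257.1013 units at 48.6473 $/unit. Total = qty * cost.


Total = 257.1013 * 48.6473 = 12507.2841

12507.2841 $


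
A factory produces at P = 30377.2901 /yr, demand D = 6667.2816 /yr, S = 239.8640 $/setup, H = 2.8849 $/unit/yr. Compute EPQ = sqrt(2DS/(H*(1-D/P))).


1 - D/P = 1 - 0.2195 = 0.7805
H*(1-D/P) = 2.2517
2DS = 3198481.6674
EPQ = sqrt(1420464.6202) = 1191.8325

1191.8325 units


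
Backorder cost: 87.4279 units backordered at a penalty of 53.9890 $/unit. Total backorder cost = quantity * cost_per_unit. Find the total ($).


Total = 87.4279 * 53.9890 = 4720.1449

4720.1449 $


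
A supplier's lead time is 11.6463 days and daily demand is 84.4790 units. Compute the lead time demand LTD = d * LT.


LTD = 84.4790 * 11.6463 = 983.8678

983.8678 units


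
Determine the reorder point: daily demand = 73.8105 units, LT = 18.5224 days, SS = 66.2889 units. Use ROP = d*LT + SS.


d*LT = 73.8105 * 18.5224 = 1367.1476
ROP = 1367.1476 + 66.2889 = 1433.4365

1433.4365 units


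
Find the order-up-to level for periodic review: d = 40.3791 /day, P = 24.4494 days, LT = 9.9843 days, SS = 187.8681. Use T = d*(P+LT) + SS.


P + LT = 34.4337
d*(P+LT) = 40.3791 * 34.4337 = 1390.4018
T = 1390.4018 + 187.8681 = 1578.2699

1578.2699 units


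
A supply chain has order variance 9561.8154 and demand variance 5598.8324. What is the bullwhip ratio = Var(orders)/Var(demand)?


BW = 9561.8154 / 5598.8324 = 1.7078

1.7078


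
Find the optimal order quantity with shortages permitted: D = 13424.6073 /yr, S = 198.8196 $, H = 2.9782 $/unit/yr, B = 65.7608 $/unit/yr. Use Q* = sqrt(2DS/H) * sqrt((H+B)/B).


sqrt(2DS/H) = 1338.8085
sqrt((H+B)/B) = 1.0224
Q* = 1338.8085 * 1.0224 = 1368.7890

1368.7890 units


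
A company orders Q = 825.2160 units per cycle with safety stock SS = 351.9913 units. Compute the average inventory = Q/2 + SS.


Q/2 = 412.6080
Avg = 412.6080 + 351.9913 = 764.5993

764.5993 units


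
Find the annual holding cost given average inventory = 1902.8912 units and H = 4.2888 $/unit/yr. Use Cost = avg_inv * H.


Cost = 1902.8912 * 4.2888 = 8161.1198

8161.1198 $/yr


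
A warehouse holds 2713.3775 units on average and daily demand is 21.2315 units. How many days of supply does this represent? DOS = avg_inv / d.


DOS = 2713.3775 / 21.2315 = 127.7996

127.7996 days


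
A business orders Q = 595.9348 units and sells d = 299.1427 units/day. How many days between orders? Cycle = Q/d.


Cycle = 595.9348 / 299.1427 = 1.9921

1.9921 days


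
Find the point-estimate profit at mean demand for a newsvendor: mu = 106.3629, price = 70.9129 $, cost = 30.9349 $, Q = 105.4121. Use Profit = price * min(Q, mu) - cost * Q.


Sales at mu = min(105.4121, 106.3629) = 105.4121
Revenue = 70.9129 * 105.4121 = 7475.0777
Total cost = 30.9349 * 105.4121 = 3260.9128
Profit = 7475.0777 - 3260.9128 = 4214.1649

4214.1649 $


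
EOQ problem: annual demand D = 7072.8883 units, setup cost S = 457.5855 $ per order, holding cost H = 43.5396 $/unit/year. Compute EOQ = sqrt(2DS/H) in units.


2*D*S = 2 * 7072.8883 * 457.5855 = 6472902.2584
2*D*S/H = 148667.0125
EOQ = sqrt(148667.0125) = 385.5736

385.5736 units


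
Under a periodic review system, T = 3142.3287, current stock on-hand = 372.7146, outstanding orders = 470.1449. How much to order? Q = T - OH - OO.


Inventory position = OH + OO = 372.7146 + 470.1449 = 842.8595
Q = 3142.3287 - 842.8595 = 2299.4692

2299.4692 units


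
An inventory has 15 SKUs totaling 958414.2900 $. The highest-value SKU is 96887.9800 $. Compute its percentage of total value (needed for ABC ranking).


Top item = 96887.9800
Total = 958414.2900
Percentage = 96887.9800 / 958414.2900 * 100 = 10.1092

10.1092%


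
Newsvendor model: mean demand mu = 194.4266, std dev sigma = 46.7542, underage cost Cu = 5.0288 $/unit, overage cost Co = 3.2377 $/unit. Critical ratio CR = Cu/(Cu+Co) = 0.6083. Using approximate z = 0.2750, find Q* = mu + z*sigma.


CR = Cu/(Cu+Co) = 5.0288/(5.0288+3.2377) = 0.6083
z = 0.2750
Q* = 194.4266 + 0.2750 * 46.7542 = 207.2840

207.2840 units


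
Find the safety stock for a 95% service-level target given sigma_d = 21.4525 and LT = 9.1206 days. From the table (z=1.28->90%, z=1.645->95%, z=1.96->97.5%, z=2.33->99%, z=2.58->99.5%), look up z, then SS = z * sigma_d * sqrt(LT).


From the table, SL = 95% corresponds to z = 1.645
sqrt(LT) = sqrt(9.1206) = 3.0200
SS = 1.645 * 21.4525 * 3.0200 = 106.5750

106.5750 units


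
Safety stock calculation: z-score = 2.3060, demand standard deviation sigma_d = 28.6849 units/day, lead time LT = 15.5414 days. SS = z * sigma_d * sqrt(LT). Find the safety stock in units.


sqrt(LT) = sqrt(15.5414) = 3.9423
SS = 2.3060 * 28.6849 * 3.9423 = 260.7701

260.7701 units


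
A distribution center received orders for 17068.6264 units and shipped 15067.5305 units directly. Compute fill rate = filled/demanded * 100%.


FR = 15067.5305 / 17068.6264 * 100 = 88.2762

88.2762%


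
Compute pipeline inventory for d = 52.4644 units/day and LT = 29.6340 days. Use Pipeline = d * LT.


Pipeline = 52.4644 * 29.6340 = 1554.7300

1554.7300 units


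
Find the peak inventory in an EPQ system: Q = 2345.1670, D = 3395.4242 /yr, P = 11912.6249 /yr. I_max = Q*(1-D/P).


D/P = 0.2850
1 - D/P = 0.7150
I_max = 2345.1670 * 0.7150 = 1676.7302

1676.7302 units


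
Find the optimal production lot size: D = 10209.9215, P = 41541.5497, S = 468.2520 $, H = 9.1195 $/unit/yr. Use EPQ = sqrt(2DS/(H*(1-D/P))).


1 - D/P = 1 - 0.2458 = 0.7542
H*(1-D/P) = 6.8781
2DS = 9561632.3244
EPQ = sqrt(1390147.0469) = 1179.0450

1179.0450 units


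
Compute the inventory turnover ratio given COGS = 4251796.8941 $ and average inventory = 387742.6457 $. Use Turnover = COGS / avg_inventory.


Turnover = 4251796.8941 / 387742.6457 = 10.9655

10.9655


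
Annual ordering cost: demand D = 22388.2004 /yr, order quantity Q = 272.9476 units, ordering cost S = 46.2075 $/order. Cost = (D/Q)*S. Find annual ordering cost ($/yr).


Number of orders = D/Q = 82.0238
Cost = 82.0238 * 46.2075 = 3790.1149

3790.1149 $/yr


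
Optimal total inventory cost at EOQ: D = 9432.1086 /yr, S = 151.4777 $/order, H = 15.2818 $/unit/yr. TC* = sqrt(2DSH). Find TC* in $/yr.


2*D*S*H = 43667869.3266
TC* = sqrt(43667869.3266) = 6608.1669

6608.1669 $/yr


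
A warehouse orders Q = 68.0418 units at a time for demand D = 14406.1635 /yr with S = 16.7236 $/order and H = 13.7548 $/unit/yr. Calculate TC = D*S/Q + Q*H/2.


Ordering cost = D*S/Q = 3540.8075
Holding cost = Q*H/2 = 467.9507
TC = 3540.8075 + 467.9507 = 4008.7582

4008.7582 $/yr


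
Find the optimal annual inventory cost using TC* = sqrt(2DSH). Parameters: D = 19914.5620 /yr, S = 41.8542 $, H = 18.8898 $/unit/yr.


2*D*S*H = 31489601.1361
TC* = sqrt(31489601.1361) = 5611.5596

5611.5596 $/yr


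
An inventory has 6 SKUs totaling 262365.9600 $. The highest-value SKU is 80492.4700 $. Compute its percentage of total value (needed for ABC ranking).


Top item = 80492.4700
Total = 262365.9600
Percentage = 80492.4700 / 262365.9600 * 100 = 30.6795

30.6795%


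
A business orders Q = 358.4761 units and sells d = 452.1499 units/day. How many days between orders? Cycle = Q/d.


Cycle = 358.4761 / 452.1499 = 0.7928

0.7928 days


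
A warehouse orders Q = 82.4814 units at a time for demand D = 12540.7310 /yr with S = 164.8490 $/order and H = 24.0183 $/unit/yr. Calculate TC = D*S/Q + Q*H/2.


Ordering cost = D*S/Q = 25064.1595
Holding cost = Q*H/2 = 990.5315
TC = 25064.1595 + 990.5315 = 26054.6910

26054.6910 $/yr


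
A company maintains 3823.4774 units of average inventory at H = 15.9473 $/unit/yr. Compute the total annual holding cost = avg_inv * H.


Cost = 3823.4774 * 15.9473 = 60974.1411

60974.1411 $/yr


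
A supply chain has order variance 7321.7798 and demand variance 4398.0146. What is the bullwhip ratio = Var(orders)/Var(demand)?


BW = 7321.7798 / 4398.0146 = 1.6648

1.6648


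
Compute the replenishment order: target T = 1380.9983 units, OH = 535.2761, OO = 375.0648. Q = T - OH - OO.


Inventory position = OH + OO = 535.2761 + 375.0648 = 910.3409
Q = 1380.9983 - 910.3409 = 470.6574

470.6574 units


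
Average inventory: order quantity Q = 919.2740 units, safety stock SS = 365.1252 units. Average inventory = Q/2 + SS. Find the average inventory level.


Q/2 = 459.6370
Avg = 459.6370 + 365.1252 = 824.7622

824.7622 units


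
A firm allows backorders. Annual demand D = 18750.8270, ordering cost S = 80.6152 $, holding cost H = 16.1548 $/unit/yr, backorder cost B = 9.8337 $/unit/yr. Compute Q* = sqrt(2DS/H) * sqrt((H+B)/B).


sqrt(2DS/H) = 432.5964
sqrt((H+B)/B) = 1.6257
Q* = 432.5964 * 1.6257 = 703.2585

703.2585 units


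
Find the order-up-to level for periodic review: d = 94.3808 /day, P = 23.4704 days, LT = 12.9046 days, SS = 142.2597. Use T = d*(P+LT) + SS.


P + LT = 36.3750
d*(P+LT) = 94.3808 * 36.3750 = 3433.1016
T = 3433.1016 + 142.2597 = 3575.3613

3575.3613 units


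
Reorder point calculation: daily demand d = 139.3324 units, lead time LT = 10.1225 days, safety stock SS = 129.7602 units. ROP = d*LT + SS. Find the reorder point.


d*LT = 139.3324 * 10.1225 = 1410.3922
ROP = 1410.3922 + 129.7602 = 1540.1524

1540.1524 units


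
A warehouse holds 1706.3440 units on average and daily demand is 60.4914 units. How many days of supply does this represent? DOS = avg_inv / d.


DOS = 1706.3440 / 60.4914 = 28.2080

28.2080 days


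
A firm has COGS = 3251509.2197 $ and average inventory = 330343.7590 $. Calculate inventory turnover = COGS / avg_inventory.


Turnover = 3251509.2197 / 330343.7590 = 9.8428

9.8428


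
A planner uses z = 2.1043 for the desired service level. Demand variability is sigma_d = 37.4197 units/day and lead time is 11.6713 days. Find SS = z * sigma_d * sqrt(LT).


sqrt(LT) = sqrt(11.6713) = 3.4163
SS = 2.1043 * 37.4197 * 3.4163 = 269.0095

269.0095 units


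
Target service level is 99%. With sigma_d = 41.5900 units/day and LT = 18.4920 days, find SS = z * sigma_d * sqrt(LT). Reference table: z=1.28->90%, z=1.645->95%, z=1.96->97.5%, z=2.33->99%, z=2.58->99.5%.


From the table, SL = 99% corresponds to z = 2.33
sqrt(LT) = sqrt(18.4920) = 4.3002
SS = 2.33 * 41.5900 * 4.3002 = 416.7127

416.7127 units


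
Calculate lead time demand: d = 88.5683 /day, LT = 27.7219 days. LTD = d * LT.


LTD = 88.5683 * 27.7219 = 2455.2816

2455.2816 units


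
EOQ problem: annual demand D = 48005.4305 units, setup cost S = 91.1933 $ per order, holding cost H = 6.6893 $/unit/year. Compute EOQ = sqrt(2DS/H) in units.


2*D*S = 2 * 48005.4305 * 91.1933 = 8755547.2504
2*D*S/H = 1308888.4114
EOQ = sqrt(1308888.4114) = 1144.0666

1144.0666 units


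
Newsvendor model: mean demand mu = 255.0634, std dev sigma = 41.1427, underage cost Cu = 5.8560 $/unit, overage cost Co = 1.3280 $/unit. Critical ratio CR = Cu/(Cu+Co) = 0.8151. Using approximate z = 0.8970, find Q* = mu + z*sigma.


CR = Cu/(Cu+Co) = 5.8560/(5.8560+1.3280) = 0.8151
z = 0.8970
Q* = 255.0634 + 0.8970 * 41.1427 = 291.9684

291.9684 units


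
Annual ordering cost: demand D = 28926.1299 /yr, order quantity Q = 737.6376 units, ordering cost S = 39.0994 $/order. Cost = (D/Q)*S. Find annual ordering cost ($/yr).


Number of orders = D/Q = 39.2146
Cost = 39.2146 * 39.0994 = 1533.2656

1533.2656 $/yr


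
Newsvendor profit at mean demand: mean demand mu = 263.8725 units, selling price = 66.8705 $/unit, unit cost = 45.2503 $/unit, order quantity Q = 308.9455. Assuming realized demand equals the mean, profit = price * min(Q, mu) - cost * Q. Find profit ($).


Sales at mu = min(308.9455, 263.8725) = 263.8725
Revenue = 66.8705 * 263.8725 = 17645.2860
Total cost = 45.2503 * 308.9455 = 13979.8766
Profit = 17645.2860 - 13979.8766 = 3665.4095

3665.4095 $


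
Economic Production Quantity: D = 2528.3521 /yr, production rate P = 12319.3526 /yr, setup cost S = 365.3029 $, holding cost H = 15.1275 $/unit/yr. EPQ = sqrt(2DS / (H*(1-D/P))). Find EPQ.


1 - D/P = 1 - 0.2052 = 0.7948
H*(1-D/P) = 12.0228
2DS = 1847228.7087
EPQ = sqrt(153643.5456) = 391.9739

391.9739 units


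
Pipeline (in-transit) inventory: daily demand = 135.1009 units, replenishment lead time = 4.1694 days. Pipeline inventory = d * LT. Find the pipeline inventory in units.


Pipeline = 135.1009 * 4.1694 = 563.2897

563.2897 units


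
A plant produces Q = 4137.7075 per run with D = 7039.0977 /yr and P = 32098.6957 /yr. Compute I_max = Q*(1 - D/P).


D/P = 0.2193
1 - D/P = 0.7807
I_max = 4137.7075 * 0.7807 = 3230.3271

3230.3271 units


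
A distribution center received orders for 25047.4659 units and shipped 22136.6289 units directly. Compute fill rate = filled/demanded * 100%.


FR = 22136.6289 / 25047.4659 * 100 = 88.3787

88.3787%


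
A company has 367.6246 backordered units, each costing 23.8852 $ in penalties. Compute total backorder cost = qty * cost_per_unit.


Total = 367.6246 * 23.8852 = 8780.7871

8780.7871 $


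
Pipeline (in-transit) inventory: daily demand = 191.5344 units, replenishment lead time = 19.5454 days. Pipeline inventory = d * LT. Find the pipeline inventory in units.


Pipeline = 191.5344 * 19.5454 = 3743.6165

3743.6165 units


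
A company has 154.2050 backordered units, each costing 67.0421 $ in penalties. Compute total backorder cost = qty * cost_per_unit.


Total = 154.2050 * 67.0421 = 10338.2270

10338.2270 $


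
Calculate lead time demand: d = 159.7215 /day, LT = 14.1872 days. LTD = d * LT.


LTD = 159.7215 * 14.1872 = 2266.0009

2266.0009 units


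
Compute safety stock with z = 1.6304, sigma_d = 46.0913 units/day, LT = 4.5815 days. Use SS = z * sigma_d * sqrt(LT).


sqrt(LT) = sqrt(4.5815) = 2.1404
SS = 1.6304 * 46.0913 * 2.1404 = 160.8485

160.8485 units


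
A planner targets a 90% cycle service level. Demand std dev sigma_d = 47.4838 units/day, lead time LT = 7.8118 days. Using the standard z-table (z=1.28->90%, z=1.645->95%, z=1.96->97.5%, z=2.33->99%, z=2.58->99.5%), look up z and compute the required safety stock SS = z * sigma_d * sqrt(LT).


From the table, SL = 90% corresponds to z = 1.28
sqrt(LT) = sqrt(7.8118) = 2.7950
SS = 1.28 * 47.4838 * 2.7950 = 169.8756

169.8756 units


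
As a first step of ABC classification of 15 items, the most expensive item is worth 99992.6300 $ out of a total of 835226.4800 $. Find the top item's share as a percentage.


Top item = 99992.6300
Total = 835226.4800
Percentage = 99992.6300 / 835226.4800 * 100 = 11.9719

11.9719%


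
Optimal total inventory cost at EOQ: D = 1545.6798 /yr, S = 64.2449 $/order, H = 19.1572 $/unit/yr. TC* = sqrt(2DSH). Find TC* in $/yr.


2*D*S*H = 3804698.2416
TC* = sqrt(3804698.2416) = 1950.5636

1950.5636 $/yr


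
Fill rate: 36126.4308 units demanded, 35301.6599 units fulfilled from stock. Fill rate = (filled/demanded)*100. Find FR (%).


FR = 35301.6599 / 36126.4308 * 100 = 97.7170

97.7170%


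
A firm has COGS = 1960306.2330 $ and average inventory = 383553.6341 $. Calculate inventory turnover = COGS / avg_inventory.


Turnover = 1960306.2330 / 383553.6341 = 5.1109

5.1109


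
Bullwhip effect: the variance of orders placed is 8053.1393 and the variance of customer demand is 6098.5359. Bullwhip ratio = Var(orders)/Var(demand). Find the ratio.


BW = 8053.1393 / 6098.5359 = 1.3205

1.3205


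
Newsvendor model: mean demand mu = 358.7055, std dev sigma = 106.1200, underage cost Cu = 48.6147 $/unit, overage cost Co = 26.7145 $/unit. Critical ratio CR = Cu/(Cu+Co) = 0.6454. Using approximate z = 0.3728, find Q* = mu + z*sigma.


CR = Cu/(Cu+Co) = 48.6147/(48.6147+26.7145) = 0.6454
z = 0.3728
Q* = 358.7055 + 0.3728 * 106.1200 = 398.2670

398.2670 units


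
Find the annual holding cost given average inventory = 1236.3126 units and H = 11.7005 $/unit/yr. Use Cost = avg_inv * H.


Cost = 1236.3126 * 11.7005 = 14465.4756

14465.4756 $/yr


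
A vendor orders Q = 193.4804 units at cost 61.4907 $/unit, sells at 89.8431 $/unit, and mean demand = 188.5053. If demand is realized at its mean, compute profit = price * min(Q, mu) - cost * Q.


Sales at mu = min(193.4804, 188.5053) = 188.5053
Revenue = 89.8431 * 188.5053 = 16935.9005
Total cost = 61.4907 * 193.4804 = 11897.2452
Profit = 16935.9005 - 11897.2452 = 5038.6553

5038.6553 $


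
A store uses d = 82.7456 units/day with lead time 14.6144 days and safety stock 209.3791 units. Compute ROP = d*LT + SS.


d*LT = 82.7456 * 14.6144 = 1209.2773
ROP = 1209.2773 + 209.3791 = 1418.6564

1418.6564 units


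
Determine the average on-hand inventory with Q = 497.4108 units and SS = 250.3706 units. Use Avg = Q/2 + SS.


Q/2 = 248.7054
Avg = 248.7054 + 250.3706 = 499.0760

499.0760 units


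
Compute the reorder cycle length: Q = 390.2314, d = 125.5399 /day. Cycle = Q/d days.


Cycle = 390.2314 / 125.5399 = 3.1084

3.1084 days


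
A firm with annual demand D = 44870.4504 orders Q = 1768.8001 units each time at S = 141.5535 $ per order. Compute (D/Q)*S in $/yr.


Number of orders = D/Q = 25.3677
Cost = 25.3677 * 141.5535 = 3590.8915

3590.8915 $/yr


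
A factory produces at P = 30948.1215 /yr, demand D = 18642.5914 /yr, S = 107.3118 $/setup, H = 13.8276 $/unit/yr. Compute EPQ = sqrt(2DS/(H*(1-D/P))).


1 - D/P = 1 - 0.6024 = 0.3976
H*(1-D/P) = 5.4981
2DS = 4001140.0796
EPQ = sqrt(727731.0654) = 853.0715

853.0715 units


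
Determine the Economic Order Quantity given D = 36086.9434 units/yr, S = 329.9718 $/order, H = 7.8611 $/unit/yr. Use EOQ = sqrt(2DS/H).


2*D*S = 2 * 36086.9434 * 329.9718 = 23815347.3404
2*D*S/H = 3029518.4313
EOQ = sqrt(3029518.4313) = 1740.5512

1740.5512 units


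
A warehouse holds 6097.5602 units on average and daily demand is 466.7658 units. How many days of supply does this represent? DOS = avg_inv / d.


DOS = 6097.5602 / 466.7658 = 13.0634

13.0634 days


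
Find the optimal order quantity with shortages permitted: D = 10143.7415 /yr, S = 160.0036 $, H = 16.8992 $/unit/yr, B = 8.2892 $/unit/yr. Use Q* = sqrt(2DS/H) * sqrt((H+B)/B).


sqrt(2DS/H) = 438.2742
sqrt((H+B)/B) = 1.7432
Q* = 438.2742 * 1.7432 = 763.9939

763.9939 units


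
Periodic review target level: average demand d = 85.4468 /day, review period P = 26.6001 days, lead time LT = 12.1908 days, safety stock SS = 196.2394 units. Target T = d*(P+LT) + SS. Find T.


P + LT = 38.7909
d*(P+LT) = 85.4468 * 38.7909 = 3314.5583
T = 3314.5583 + 196.2394 = 3510.7977

3510.7977 units


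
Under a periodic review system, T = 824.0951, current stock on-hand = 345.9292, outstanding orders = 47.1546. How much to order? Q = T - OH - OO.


Inventory position = OH + OO = 345.9292 + 47.1546 = 393.0838
Q = 824.0951 - 393.0838 = 431.0113

431.0113 units


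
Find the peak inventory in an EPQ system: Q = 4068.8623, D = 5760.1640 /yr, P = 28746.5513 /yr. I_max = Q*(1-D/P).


D/P = 0.2004
1 - D/P = 0.7996
I_max = 4068.8623 * 0.7996 = 3253.5536

3253.5536 units


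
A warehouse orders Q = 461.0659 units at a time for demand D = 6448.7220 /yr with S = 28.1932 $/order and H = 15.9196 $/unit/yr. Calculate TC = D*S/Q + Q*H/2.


Ordering cost = D*S/Q = 394.3256
Holding cost = Q*H/2 = 3669.9924
TC = 394.3256 + 3669.9924 = 4064.3180

4064.3180 $/yr


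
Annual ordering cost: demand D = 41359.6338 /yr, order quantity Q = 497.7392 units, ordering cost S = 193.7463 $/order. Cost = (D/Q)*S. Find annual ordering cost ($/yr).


Number of orders = D/Q = 83.0950
Cost = 83.0950 * 193.7463 = 16099.3468

16099.3468 $/yr


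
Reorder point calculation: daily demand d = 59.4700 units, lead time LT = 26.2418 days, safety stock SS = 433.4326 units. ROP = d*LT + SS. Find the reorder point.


d*LT = 59.4700 * 26.2418 = 1560.5998
ROP = 1560.5998 + 433.4326 = 1994.0324

1994.0324 units


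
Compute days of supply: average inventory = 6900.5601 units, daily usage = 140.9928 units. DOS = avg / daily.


DOS = 6900.5601 / 140.9928 = 48.9426

48.9426 days


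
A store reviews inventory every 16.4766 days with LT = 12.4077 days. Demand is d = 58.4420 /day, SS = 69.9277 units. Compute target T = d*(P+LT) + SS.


P + LT = 28.8843
d*(P+LT) = 58.4420 * 28.8843 = 1688.0563
T = 1688.0563 + 69.9277 = 1757.9840

1757.9840 units


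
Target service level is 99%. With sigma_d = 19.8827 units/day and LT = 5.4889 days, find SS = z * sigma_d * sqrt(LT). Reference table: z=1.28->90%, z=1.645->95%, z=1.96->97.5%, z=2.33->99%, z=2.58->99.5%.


From the table, SL = 99% corresponds to z = 2.33
sqrt(LT) = sqrt(5.4889) = 2.3428
SS = 2.33 * 19.8827 * 2.3428 = 108.5360

108.5360 units


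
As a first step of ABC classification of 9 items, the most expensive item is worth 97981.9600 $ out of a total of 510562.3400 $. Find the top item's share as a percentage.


Top item = 97981.9600
Total = 510562.3400
Percentage = 97981.9600 / 510562.3400 * 100 = 19.1910

19.1910%


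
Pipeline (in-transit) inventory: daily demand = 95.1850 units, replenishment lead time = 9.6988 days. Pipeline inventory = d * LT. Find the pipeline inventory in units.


Pipeline = 95.1850 * 9.6988 = 923.1803

923.1803 units


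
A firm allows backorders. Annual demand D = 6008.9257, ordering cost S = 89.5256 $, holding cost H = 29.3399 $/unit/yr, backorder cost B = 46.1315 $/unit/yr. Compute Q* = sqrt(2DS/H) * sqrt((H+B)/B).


sqrt(2DS/H) = 191.4951
sqrt((H+B)/B) = 1.2791
Q* = 191.4951 * 1.2791 = 244.9346

244.9346 units


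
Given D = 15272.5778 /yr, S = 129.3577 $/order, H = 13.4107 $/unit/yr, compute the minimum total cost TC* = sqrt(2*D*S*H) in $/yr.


2*D*S*H = 52989042.7856
TC* = sqrt(52989042.7856) = 7279.3573

7279.3573 $/yr


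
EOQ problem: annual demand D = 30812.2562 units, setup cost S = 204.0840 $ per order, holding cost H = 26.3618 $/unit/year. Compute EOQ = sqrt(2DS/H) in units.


2*D*S = 2 * 30812.2562 * 204.0840 = 12576576.9886
2*D*S/H = 477075.8062
EOQ = sqrt(477075.8062) = 690.7067

690.7067 units


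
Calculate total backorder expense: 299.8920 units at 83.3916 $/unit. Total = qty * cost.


Total = 299.8920 * 83.3916 = 25008.4737

25008.4737 $


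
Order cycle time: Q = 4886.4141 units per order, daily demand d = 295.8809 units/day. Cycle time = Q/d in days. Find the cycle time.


Cycle = 4886.4141 / 295.8809 = 16.5148

16.5148 days


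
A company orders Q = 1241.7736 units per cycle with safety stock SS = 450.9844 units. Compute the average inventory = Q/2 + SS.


Q/2 = 620.8868
Avg = 620.8868 + 450.9844 = 1071.8712

1071.8712 units


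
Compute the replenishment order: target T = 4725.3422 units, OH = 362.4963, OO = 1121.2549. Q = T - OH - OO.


Inventory position = OH + OO = 362.4963 + 1121.2549 = 1483.7512
Q = 4725.3422 - 1483.7512 = 3241.5910

3241.5910 units


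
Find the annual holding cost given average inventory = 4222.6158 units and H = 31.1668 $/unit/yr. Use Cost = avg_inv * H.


Cost = 4222.6158 * 31.1668 = 131605.4221

131605.4221 $/yr


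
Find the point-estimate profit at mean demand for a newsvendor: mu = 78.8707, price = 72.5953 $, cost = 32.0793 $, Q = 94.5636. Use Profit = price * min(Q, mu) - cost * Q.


Sales at mu = min(94.5636, 78.8707) = 78.8707
Revenue = 72.5953 * 78.8707 = 5725.6421
Total cost = 32.0793 * 94.5636 = 3033.5341
Profit = 5725.6421 - 3033.5341 = 2692.1080

2692.1080 $


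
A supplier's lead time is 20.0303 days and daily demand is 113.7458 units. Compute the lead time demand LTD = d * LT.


LTD = 113.7458 * 20.0303 = 2278.3625

2278.3625 units


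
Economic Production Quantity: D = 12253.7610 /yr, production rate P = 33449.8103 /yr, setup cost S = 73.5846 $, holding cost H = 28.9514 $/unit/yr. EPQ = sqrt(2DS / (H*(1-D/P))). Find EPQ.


1 - D/P = 1 - 0.3663 = 0.6337
H*(1-D/P) = 18.3456
2DS = 1803376.2034
EPQ = sqrt(98300.4493) = 313.5290

313.5290 units


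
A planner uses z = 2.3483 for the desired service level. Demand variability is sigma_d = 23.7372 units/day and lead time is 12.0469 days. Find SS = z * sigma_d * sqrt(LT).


sqrt(LT) = sqrt(12.0469) = 3.4709
SS = 2.3483 * 23.7372 * 3.4709 = 193.4732

193.4732 units


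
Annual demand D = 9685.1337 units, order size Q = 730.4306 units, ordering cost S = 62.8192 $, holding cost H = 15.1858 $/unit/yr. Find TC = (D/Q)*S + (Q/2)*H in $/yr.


Ordering cost = D*S/Q = 832.9503
Holding cost = Q*H/2 = 5546.0865
TC = 832.9503 + 5546.0865 = 6379.0368

6379.0368 $/yr


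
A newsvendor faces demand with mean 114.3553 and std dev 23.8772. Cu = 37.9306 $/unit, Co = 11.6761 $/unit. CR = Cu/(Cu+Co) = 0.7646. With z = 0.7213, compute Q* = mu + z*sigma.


CR = Cu/(Cu+Co) = 37.9306/(37.9306+11.6761) = 0.7646
z = 0.7213
Q* = 114.3553 + 0.7213 * 23.8772 = 131.5779

131.5779 units


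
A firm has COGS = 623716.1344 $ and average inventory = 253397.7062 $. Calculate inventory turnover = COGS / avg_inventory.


Turnover = 623716.1344 / 253397.7062 = 2.4614

2.4614


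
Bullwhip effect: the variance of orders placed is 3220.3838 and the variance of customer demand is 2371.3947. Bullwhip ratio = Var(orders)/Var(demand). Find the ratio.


BW = 3220.3838 / 2371.3947 = 1.3580

1.3580


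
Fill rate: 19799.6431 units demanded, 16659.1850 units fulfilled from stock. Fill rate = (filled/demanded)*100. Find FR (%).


FR = 16659.1850 / 19799.6431 * 100 = 84.1388

84.1388%


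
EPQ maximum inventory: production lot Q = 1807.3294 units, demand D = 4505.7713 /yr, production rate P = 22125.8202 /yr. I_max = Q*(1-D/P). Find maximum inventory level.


D/P = 0.2036
1 - D/P = 0.7964
I_max = 1807.3294 * 0.7964 = 1439.2792

1439.2792 units


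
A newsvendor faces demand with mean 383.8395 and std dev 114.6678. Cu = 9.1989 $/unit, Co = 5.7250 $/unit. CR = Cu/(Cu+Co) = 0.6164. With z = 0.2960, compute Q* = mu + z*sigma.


CR = Cu/(Cu+Co) = 9.1989/(9.1989+5.7250) = 0.6164
z = 0.2960
Q* = 383.8395 + 0.2960 * 114.6678 = 417.7812

417.7812 units


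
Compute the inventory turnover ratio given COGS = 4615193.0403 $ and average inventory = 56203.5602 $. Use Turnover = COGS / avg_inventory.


Turnover = 4615193.0403 / 56203.5602 = 82.1157

82.1157


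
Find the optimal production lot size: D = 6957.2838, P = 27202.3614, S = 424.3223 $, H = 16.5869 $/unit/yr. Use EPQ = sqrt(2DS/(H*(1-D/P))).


1 - D/P = 1 - 0.2558 = 0.7442
H*(1-D/P) = 12.3446
2DS = 5904261.3275
EPQ = sqrt(478285.8202) = 691.5821

691.5821 units


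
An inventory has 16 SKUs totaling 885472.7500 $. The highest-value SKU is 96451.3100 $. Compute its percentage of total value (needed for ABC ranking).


Top item = 96451.3100
Total = 885472.7500
Percentage = 96451.3100 / 885472.7500 * 100 = 10.8926

10.8926%


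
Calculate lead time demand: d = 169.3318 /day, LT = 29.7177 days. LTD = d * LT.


LTD = 169.3318 * 29.7177 = 5032.1516

5032.1516 units


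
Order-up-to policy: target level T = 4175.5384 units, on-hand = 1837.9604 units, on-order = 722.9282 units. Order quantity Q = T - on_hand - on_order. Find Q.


Inventory position = OH + OO = 1837.9604 + 722.9282 = 2560.8886
Q = 4175.5384 - 2560.8886 = 1614.6498

1614.6498 units


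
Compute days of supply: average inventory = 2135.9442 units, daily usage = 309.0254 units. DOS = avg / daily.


DOS = 2135.9442 / 309.0254 = 6.9119

6.9119 days


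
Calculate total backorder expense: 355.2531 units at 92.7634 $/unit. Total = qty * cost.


Total = 355.2531 * 92.7634 = 32954.4854

32954.4854 $
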